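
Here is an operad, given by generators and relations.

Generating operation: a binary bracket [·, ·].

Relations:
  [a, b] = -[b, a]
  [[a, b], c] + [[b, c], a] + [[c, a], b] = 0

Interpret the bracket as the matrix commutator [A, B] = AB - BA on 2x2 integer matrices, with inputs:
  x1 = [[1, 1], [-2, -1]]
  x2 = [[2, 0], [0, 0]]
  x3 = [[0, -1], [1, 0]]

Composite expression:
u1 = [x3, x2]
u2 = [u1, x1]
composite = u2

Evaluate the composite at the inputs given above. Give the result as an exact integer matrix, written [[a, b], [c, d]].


[[-6, -4], [4, 6]]


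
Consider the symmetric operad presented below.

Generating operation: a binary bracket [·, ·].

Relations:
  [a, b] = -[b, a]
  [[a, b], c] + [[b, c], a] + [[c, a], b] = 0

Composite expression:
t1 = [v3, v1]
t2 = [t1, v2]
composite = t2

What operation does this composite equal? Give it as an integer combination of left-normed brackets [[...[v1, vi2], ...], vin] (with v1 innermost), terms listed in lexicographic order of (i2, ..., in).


Antisymmetry and Jacobi reduce to v1-anchored left-normed brackets.
Composite bracket: [[v3, v1], v2]
Under [a, b] = ab - ba we get 4 signed associative words (2^2 = 4).
Only words starting with v1 matter:
  word v1v3v2 has sign -1, contributing -[[v1, v3], v2]

-[[v1, v3], v2]


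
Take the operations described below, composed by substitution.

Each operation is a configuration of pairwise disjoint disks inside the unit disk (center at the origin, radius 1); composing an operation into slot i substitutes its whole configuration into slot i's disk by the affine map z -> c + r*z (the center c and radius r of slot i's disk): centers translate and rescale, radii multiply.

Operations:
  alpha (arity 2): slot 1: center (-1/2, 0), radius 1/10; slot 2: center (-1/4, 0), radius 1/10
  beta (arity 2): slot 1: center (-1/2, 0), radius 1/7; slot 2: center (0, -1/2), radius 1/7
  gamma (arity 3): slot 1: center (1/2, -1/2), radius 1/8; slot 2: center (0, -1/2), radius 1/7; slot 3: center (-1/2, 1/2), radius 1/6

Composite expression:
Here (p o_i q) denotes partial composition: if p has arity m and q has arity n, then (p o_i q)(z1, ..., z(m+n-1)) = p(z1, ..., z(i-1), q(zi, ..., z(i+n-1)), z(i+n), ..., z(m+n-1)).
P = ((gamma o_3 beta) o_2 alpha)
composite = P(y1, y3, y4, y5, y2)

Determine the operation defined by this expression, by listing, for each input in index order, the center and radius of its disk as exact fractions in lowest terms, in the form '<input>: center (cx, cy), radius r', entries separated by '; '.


y1: center (1/2, -1/2), radius 1/8; y2: center (-1/2, 5/12), radius 1/42; y3: center (-1/14, -1/2), radius 1/70; y4: center (-1/28, -1/2), radius 1/70; y5: center (-7/12, 1/2), radius 1/42

Follow each y-input down from gamma: c' goes to c + r*c', radius to r*r'.
y1: after 1 affine step, its disk has center (1/2, -1/2), radius 1/8
y3: after 2 affine steps, its disk has center (-1/14, -1/2), radius 1/70
y4: after 2 affine steps, its disk has center (-1/28, -1/2), radius 1/70
y5: after 2 affine steps, its disk has center (-7/12, 1/2), radius 1/42
y2: after 2 affine steps, its disk has center (-1/2, 5/12), radius 1/42


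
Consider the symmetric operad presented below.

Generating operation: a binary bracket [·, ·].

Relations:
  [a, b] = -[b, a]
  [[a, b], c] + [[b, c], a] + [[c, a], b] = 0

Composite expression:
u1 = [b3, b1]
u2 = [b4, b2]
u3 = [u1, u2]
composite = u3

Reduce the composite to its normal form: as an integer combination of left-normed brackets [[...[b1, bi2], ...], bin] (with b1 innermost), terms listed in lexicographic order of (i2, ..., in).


[[[b1, b3], b2], b4] - [[[b1, b3], b4], b2]

In the tensor algebra, words opening b1 carry the b1-anchored form.
Composite bracket: [[b3, b1], [b4, b2]]
The bracket unfolds into 8 signed words via [a, b] = ab - ba (2^3 = 8).
Only words starting with b1 matter:
  b1b3b2b4 appears with sign +1, giving the term +[[[b1, b3], b2], b4]
  b1b3b4b2 appears with sign -1, giving the term -[[[b1, b3], b4], b2]


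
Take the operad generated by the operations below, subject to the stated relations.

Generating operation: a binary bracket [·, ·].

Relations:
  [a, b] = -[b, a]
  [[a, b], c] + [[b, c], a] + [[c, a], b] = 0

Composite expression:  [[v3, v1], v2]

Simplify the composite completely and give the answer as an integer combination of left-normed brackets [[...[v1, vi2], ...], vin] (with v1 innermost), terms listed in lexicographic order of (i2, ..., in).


-[[v1, v3], v2]

Expand each bracket as ab - ba; the v1-initial words give the coefficients.
Composite bracket: [[v3, v1], v2]
Expanding via [a, b] = ab - ba: 4 signed words (2^2 = 4).
Only words starting with v1 matter:
  from v1v3v2, sign -1: term -[[v1, v3], v2]


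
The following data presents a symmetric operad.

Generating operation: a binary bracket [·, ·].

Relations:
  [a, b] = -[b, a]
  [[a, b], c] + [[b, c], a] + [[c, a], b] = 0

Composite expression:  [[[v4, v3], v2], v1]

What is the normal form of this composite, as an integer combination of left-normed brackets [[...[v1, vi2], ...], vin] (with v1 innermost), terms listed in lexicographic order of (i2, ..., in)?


In the tensor algebra, words opening v1 carry the v1-anchored form.
Composite bracket: [[[v4, v3], v2], v1]
Full expansion: 8 signed words from ab - ba (2^3 = 8).
Words beginning with v1 determine it all:
  v1v2v3v4 appears with sign -1, giving the term -[[[v1, v2], v3], v4]
  v1v2v4v3 appears with sign +1, giving the term +[[[v1, v2], v4], v3]
  v1v3v4v2 appears with sign +1, giving the term +[[[v1, v3], v4], v2]
  v1v4v3v2 appears with sign -1, giving the term -[[[v1, v4], v3], v2]

-[[[v1, v2], v3], v4] + [[[v1, v2], v4], v3] + [[[v1, v3], v4], v2] - [[[v1, v4], v3], v2]


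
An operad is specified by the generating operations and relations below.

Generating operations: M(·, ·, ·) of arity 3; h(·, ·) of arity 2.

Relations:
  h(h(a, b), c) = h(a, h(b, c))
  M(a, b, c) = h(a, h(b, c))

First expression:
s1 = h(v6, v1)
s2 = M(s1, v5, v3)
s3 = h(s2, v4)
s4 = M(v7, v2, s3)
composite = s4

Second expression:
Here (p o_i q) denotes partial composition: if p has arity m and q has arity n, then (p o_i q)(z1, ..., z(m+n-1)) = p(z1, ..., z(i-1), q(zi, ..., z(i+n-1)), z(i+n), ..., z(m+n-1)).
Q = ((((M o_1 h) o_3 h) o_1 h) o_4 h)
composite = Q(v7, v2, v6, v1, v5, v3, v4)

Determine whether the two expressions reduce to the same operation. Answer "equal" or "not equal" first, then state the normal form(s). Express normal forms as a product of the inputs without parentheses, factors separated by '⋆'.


equal — both sides give v7 ⋆ v2 ⋆ v6 ⋆ v1 ⋆ v5 ⋆ v3 ⋆ v4

The first expression reduces to v7 ⋆ v2 ⋆ v6 ⋆ v1 ⋆ v5 ⋆ v3 ⋆ v4
The second expression reduces to v7 ⋆ v2 ⋆ v6 ⋆ v1 ⋆ v5 ⋆ v3 ⋆ v4
Same normal form: equal.


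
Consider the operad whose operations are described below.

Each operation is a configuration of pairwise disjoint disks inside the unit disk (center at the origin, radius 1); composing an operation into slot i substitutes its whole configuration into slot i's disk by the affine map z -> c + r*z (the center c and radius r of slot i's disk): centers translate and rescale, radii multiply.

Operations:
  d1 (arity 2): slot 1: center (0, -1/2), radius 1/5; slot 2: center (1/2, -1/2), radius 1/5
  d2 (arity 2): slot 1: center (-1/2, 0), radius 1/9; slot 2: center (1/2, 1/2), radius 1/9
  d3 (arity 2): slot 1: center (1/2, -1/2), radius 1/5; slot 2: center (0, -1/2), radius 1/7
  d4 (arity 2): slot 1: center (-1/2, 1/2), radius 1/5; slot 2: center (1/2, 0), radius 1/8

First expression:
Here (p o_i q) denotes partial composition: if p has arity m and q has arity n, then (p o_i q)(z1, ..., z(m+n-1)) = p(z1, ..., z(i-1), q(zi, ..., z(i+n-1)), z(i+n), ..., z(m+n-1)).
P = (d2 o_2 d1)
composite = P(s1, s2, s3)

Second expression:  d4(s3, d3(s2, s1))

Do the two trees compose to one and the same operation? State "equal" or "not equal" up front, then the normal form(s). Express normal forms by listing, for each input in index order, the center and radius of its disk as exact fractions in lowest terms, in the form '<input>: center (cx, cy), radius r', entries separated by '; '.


not equal — first s1: center (-1/2, 0), radius 1/9; s2: center (1/2, 4/9), radius 1/45; s3: center (5/9, 4/9), radius 1/45, second s1: center (1/2, -1/16), radius 1/56; s2: center (9/16, -1/16), radius 1/40; s3: center (-1/2, 1/2), radius 1/5

Normal form of the first expression: s1: center (-1/2, 0), radius 1/9; s2: center (1/2, 4/9), radius 1/45; s3: center (5/9, 4/9), radius 1/45
Normal form of the second expression: s1: center (1/2, -1/16), radius 1/56; s2: center (9/16, -1/16), radius 1/40; s3: center (-1/2, 1/2), radius 1/5
Different reductions; not equal.


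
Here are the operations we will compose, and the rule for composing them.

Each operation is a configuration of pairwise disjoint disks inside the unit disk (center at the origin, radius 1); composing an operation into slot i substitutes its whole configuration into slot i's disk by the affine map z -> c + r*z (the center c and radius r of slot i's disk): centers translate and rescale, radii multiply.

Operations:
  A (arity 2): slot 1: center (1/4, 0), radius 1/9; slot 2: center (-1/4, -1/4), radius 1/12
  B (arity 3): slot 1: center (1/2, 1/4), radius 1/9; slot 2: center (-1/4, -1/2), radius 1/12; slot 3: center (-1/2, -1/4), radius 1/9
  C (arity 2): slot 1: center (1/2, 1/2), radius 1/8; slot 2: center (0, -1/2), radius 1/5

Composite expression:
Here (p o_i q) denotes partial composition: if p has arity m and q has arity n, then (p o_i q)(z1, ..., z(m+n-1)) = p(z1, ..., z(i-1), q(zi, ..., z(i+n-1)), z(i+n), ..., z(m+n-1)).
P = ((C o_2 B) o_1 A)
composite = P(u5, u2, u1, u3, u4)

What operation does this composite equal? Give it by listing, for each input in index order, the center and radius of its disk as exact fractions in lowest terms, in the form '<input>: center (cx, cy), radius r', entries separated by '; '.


u1: center (1/10, -9/20), radius 1/45; u2: center (15/32, 15/32), radius 1/96; u3: center (-1/20, -3/5), radius 1/60; u4: center (-1/10, -11/20), radius 1/45; u5: center (17/32, 1/2), radius 1/72

Only the slot chain above each u matters under C; compose those maps.
input u5: applying the 2 nested substitutions gives center (17/32, 1/2), radius 1/72
input u2: applying the 2 nested substitutions gives center (15/32, 15/32), radius 1/96
input u1: applying the 2 nested substitutions gives center (1/10, -9/20), radius 1/45
input u3: applying the 2 nested substitutions gives center (-1/20, -3/5), radius 1/60
input u4: applying the 2 nested substitutions gives center (-1/10, -11/20), radius 1/45


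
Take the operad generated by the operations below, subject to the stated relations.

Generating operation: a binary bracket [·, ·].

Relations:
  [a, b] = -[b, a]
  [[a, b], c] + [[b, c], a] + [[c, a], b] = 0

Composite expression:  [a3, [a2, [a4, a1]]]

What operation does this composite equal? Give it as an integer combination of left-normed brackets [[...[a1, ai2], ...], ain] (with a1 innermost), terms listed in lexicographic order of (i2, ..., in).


-[[[a1, a4], a2], a3]

In the tensor algebra, words opening a1 carry the a1-anchored form.
Composite bracket: [a3, [a2, [a4, a1]]]
The bracket unfolds into 8 signed words via [a, b] = ab - ba (2^3 = 8).
Coefficients come from the a1-initial words:
  a1a4a2a3 appears with sign -1, giving the term -[[[a1, a4], a2], a3]


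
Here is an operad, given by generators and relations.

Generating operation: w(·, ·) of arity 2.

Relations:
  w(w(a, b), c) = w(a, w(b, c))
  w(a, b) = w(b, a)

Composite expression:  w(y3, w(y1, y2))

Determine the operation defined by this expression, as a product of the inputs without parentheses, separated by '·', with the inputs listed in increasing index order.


y1 · y2 · y3

Reordering under w is free, so list the y-inputs canonically.
w(y1, y2) flattens to y1 · y2
w(y3, w(y1, y2)) flattens to y3 · y1 · y2
rearranged into index order: y1 · y2 · y3


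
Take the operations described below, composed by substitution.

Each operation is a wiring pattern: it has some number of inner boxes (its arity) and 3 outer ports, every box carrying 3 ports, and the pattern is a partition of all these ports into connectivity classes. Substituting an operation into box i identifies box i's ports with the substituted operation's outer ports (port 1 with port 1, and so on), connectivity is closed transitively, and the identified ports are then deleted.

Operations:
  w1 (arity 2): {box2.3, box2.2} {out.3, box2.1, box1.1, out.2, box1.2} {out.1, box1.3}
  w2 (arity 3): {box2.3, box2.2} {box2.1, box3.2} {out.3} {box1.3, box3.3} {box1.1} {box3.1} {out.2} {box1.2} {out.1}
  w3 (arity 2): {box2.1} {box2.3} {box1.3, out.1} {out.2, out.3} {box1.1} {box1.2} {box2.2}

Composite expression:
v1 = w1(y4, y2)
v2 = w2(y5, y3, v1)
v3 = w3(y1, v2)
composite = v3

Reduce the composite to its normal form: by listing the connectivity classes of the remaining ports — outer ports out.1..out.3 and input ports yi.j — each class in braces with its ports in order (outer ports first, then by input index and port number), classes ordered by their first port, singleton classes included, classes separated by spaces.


Substituting into w3 glues patterns; closure does the rest.
composing w1 on (y4, y2), with out.j its own outer ports: {out.1, y4.3} {out.2, out.3, y2.1, y4.1, y4.2} {y2.2, y2.3}
composing w2 on (y5, y3, y4, y2), with out.j its own outer ports: {out.1} {out.2} {out.3} {y2.1, y3.1, y4.1, y4.2, y5.3} {y2.2, y2.3} {y3.2, y3.3} {y4.3} {y5.1} {y5.2}
composing w3 on (y1, y5, y3, y4, y2), with out.j its own outer ports: {out.1, y1.3} {out.2, out.3} {y1.1} {y1.2} {y2.1, y3.1, y4.1, y4.2, y5.3} {y2.2, y2.3} {y3.2, y3.3} {y4.3} {y5.1} {y5.2}

{out.1, y1.3} {out.2, out.3} {y1.1} {y1.2} {y2.1, y3.1, y4.1, y4.2, y5.3} {y2.2, y2.3} {y3.2, y3.3} {y4.3} {y5.1} {y5.2}


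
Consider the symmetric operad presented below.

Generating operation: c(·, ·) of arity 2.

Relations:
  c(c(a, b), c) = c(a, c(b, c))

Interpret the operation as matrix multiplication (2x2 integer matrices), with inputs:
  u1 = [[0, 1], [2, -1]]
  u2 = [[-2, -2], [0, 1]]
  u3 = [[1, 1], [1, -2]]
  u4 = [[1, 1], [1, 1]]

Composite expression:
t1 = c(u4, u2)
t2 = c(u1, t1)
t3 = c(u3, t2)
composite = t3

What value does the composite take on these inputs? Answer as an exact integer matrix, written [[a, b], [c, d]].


c(u4, u2) = [[-2, -1], [-2, -1]]
c(u1, c(u4, u2)) = [[-2, -1], [-2, -1]]
c(u3, c(u1, c(u4, u2))) = [[-4, -2], [2, 1]]

[[-4, -2], [2, 1]]


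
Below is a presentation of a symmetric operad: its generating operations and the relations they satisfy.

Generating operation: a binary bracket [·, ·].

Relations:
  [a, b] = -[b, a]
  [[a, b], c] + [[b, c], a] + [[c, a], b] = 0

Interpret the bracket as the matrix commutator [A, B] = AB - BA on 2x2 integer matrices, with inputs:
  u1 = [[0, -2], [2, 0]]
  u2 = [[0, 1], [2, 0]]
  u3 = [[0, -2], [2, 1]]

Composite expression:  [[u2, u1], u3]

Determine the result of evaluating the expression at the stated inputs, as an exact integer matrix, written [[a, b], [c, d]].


[[0, -24], [-24, 0]]

[u2, u1] = [[6, 0], [0, -6]]
[[u2, u1], u3] = [[0, -24], [-24, 0]]


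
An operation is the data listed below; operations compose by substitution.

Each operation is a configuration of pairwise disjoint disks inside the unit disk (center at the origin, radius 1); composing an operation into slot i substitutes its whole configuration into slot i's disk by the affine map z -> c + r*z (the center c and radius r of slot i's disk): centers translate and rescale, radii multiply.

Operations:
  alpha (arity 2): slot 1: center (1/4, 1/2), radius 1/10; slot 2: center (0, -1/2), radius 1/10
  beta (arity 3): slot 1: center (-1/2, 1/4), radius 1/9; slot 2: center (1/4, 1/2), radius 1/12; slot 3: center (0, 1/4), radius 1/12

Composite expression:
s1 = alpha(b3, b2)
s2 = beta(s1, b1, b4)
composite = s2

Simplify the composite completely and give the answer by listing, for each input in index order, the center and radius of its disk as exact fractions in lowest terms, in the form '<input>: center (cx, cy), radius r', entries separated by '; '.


b1: center (1/4, 1/2), radius 1/12; b2: center (-1/2, 7/36), radius 1/90; b3: center (-17/36, 11/36), radius 1/90; b4: center (0, 1/4), radius 1/12

Nesting under beta composes maps z -> c + r*z down each b-path.
b3 passes through 2 substitutions, ending at center (-17/36, 11/36), radius 1/90
b2 passes through 2 substitutions, ending at center (-1/2, 7/36), radius 1/90
b1 passes through 1 substitution, ending at center (1/4, 1/2), radius 1/12
b4 passes through 1 substitution, ending at center (0, 1/4), radius 1/12


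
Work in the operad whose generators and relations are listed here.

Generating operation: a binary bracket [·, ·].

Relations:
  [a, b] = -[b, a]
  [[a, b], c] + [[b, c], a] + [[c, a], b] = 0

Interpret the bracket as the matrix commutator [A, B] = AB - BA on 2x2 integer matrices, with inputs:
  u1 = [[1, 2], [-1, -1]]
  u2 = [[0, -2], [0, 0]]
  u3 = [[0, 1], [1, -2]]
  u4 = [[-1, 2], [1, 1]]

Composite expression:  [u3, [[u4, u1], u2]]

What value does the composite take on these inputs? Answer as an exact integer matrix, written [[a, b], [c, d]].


[[-16, 32], [0, 16]]

[u4, u1] = [[-4, -8], [0, 4]]
[[u4, u1], u2] = [[0, 16], [0, 0]]
[u3, [[u4, u1], u2]] = [[-16, 32], [0, 16]]


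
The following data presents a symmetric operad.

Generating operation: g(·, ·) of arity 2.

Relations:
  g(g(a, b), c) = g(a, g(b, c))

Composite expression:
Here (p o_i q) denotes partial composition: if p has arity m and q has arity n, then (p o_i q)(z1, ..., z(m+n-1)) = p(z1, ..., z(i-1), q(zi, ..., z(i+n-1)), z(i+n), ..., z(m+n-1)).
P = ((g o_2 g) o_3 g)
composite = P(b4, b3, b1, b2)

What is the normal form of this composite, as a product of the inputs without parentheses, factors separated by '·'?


b4 · b3 · b1 · b2

Every regrouping of g is equal, so read the b-inputs in written order.
g(b1, b2) spells out as b1 · b2
g(b3, g(b1, b2)) spells out as b3 · b1 · b2
g(b4, g(b3, g(b1, b2))) spells out as b4 · b3 · b1 · b2


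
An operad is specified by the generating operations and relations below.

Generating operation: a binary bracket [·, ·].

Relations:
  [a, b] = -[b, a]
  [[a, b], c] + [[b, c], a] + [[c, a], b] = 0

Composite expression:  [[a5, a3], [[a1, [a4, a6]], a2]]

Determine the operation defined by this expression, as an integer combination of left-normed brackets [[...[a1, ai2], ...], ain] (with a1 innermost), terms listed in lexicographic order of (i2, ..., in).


[[[[[a1, a4], a6], a2], a3], a5] - [[[[[a1, a4], a6], a2], a5], a3] - [[[[[a1, a6], a4], a2], a3], a5] + [[[[[a1, a6], a4], a2], a5], a3]


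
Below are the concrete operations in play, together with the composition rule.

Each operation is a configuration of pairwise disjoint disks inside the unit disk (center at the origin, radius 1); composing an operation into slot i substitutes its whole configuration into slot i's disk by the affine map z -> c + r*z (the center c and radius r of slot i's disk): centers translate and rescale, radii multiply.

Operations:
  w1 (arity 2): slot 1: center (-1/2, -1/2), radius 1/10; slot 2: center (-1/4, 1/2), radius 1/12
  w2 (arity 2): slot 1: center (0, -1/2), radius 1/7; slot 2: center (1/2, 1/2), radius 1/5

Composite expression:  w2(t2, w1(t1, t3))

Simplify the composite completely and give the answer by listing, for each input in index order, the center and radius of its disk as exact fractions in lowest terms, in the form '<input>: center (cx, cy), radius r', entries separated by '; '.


Affine substitution under w2: radii multiply and t-centers shift.
input t2: applying the 1 nested substitution gives center (0, -1/2), radius 1/7
input t1: applying the 2 nested substitutions gives center (2/5, 2/5), radius 1/50
input t3: applying the 2 nested substitutions gives center (9/20, 3/5), radius 1/60

t1: center (2/5, 2/5), radius 1/50; t2: center (0, -1/2), radius 1/7; t3: center (9/20, 3/5), radius 1/60


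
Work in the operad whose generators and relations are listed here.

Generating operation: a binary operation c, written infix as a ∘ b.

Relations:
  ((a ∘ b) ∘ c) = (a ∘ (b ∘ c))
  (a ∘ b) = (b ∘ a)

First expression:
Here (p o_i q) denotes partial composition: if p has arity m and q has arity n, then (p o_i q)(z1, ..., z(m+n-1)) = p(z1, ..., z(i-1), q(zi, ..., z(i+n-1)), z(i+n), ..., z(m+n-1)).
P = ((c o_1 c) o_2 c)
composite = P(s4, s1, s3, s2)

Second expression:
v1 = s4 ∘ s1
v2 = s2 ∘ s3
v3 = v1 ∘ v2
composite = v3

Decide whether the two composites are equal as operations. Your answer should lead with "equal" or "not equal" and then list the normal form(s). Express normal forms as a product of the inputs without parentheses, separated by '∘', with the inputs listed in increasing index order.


equal; the common form is s1 ∘ s2 ∘ s3 ∘ s4

The first composite normalizes to s1 ∘ s2 ∘ s3 ∘ s4
The second composite normalizes to s1 ∘ s2 ∘ s3 ∘ s4
The forms coincide; equal.


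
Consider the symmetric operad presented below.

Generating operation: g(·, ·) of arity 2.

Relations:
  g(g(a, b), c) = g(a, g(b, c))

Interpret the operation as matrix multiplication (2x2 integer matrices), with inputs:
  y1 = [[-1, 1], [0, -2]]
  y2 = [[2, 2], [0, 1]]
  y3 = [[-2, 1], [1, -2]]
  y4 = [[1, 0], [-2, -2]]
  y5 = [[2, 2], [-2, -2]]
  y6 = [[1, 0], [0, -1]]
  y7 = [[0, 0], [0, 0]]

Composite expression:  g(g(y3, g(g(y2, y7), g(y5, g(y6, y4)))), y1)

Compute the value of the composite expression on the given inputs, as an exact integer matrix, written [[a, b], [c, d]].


[[0, 0], [0, 0]]

g(y2, y7) = [[0, 0], [0, 0]]
g(y6, y4) = [[1, 0], [2, 2]]
g(y5, g(y6, y4)) = [[6, 4], [-6, -4]]
g(g(y2, y7), g(y5, g(y6, y4))) = [[0, 0], [0, 0]]
g(y3, g(g(y2, y7), g(y5, g(y6, y4)))) = [[0, 0], [0, 0]]
g(g(y3, g(g(y2, y7), g(y5, g(y6, y4)))), y1) = [[0, 0], [0, 0]]


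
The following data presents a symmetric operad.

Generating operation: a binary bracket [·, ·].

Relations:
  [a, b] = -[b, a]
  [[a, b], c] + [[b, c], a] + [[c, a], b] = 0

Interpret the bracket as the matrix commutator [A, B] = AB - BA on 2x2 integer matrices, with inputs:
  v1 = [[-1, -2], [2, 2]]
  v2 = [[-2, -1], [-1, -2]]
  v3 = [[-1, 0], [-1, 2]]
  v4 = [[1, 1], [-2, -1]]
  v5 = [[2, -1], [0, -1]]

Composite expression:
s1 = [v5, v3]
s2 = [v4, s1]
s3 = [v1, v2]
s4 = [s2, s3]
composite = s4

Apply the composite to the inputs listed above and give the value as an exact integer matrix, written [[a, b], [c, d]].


[v5, v3] = [[1, -3], [3, -1]]
[v4, [v5, v3]] = [[-3, -8], [-10, 3]]
[v1, v2] = [[4, 3], [-3, -4]]
[[v4, [v5, v3]], [v1, v2]] = [[54, 46], [-98, -54]]

[[54, 46], [-98, -54]]


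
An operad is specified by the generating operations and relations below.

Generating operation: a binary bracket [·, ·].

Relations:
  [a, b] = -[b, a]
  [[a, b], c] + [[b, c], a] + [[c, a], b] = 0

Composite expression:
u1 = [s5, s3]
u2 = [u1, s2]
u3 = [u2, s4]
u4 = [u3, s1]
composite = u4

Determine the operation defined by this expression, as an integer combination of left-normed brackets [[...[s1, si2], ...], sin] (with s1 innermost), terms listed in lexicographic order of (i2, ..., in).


A multilinear Lie element is pinned by s1-initial words (s1 innermost).
Composite bracket: [[[[s5, s3], s2], s4], s1]
Applying ab - ba throughout gives 16 signed words (2^4 = 16).
Only words starting with s1 matter:
  the word s1s2s3s5s4 carries sign -1 and contributes -[[[[s1, s2], s3], s5], s4]
  the word s1s2s5s3s4 carries sign +1 and contributes +[[[[s1, s2], s5], s3], s4]
  the word s1s3s5s2s4 carries sign +1 and contributes +[[[[s1, s3], s5], s2], s4]
  the word s1s4s2s3s5 carries sign +1 and contributes +[[[[s1, s4], s2], s3], s5]
  the word s1s4s2s5s3 carries sign -1 and contributes -[[[[s1, s4], s2], s5], s3]
  the word s1s4s3s5s2 carries sign -1 and contributes -[[[[s1, s4], s3], s5], s2]
  the word s1s4s5s3s2 carries sign +1 and contributes +[[[[s1, s4], s5], s3], s2]
  the word s1s5s3s2s4 carries sign -1 and contributes -[[[[s1, s5], s3], s2], s4]

-[[[[s1, s2], s3], s5], s4] + [[[[s1, s2], s5], s3], s4] + [[[[s1, s3], s5], s2], s4] + [[[[s1, s4], s2], s3], s5] - [[[[s1, s4], s2], s5], s3] - [[[[s1, s4], s3], s5], s2] + [[[[s1, s4], s5], s3], s2] - [[[[s1, s5], s3], s2], s4]


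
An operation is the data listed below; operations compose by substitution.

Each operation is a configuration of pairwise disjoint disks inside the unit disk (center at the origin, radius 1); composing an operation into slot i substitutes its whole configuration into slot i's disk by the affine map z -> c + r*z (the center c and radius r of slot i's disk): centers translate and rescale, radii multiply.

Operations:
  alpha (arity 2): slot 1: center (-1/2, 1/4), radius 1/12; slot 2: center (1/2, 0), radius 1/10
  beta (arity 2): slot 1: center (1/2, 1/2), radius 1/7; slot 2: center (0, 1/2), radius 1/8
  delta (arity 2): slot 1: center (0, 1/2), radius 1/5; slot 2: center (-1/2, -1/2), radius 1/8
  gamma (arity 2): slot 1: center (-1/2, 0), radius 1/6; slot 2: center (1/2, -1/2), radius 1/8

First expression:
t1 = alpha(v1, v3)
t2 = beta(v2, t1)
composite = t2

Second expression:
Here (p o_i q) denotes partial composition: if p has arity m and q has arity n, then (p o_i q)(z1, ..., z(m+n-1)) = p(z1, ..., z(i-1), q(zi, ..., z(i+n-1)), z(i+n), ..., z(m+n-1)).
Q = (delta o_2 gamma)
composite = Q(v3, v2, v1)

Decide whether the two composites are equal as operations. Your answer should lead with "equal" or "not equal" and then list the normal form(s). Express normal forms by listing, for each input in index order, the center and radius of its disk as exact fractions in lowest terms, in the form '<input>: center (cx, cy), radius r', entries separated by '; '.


not equal — first v1: center (-1/16, 17/32), radius 1/96; v2: center (1/2, 1/2), radius 1/7; v3: center (1/16, 1/2), radius 1/80, second v1: center (-7/16, -9/16), radius 1/64; v2: center (-9/16, -1/2), radius 1/48; v3: center (0, 1/2), radius 1/5

In normal form, the first expression is v1: center (-1/16, 17/32), radius 1/96; v2: center (1/2, 1/2), radius 1/7; v3: center (1/16, 1/2), radius 1/80
In normal form, the second expression is v1: center (-7/16, -9/16), radius 1/64; v2: center (-9/16, -1/2), radius 1/48; v3: center (0, 1/2), radius 1/5
No match — not equal.


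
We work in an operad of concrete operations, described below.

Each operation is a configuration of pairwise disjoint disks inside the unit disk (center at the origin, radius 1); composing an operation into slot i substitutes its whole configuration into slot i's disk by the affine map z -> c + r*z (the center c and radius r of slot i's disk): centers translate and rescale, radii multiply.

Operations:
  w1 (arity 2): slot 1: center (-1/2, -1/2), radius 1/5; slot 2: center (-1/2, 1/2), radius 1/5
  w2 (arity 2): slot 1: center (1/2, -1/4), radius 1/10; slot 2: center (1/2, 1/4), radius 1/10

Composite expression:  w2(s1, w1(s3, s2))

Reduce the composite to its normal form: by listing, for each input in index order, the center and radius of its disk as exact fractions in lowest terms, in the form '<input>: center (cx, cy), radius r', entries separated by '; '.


s1: center (1/2, -1/4), radius 1/10; s2: center (9/20, 3/10), radius 1/50; s3: center (9/20, 1/5), radius 1/50

Only the slot chain above each s matters under w2; compose those maps.
for s1, the 1-step affine chain lands on center (1/2, -1/4), radius 1/10
for s3, the 2-step affine chain lands on center (9/20, 1/5), radius 1/50
for s2, the 2-step affine chain lands on center (9/20, 3/10), radius 1/50


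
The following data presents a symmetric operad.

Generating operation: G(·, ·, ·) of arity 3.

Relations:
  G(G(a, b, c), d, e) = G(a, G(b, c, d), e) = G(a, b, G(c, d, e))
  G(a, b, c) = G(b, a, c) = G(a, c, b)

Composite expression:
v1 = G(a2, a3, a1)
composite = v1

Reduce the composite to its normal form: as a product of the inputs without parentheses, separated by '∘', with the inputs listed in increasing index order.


Shape and order are irrelevant to G; the a-input set decides.
G(a2, a3, a1) flattens to a2 ∘ a3 ∘ a1
sorting the factors by input index: a1 ∘ a2 ∘ a3

a1 ∘ a2 ∘ a3


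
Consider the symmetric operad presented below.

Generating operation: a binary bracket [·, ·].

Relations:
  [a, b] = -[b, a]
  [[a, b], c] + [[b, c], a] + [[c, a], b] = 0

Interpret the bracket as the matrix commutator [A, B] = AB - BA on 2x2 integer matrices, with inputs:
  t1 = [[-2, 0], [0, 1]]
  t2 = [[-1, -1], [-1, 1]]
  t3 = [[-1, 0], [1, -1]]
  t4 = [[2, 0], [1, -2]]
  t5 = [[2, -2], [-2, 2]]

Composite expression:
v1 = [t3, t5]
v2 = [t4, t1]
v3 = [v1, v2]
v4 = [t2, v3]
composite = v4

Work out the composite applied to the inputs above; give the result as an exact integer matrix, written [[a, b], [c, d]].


[[-12, 0], [24, 12]]

[t3, t5] = [[2, 0], [0, -2]]
[t4, t1] = [[0, 0], [-3, 0]]
[[t3, t5], [t4, t1]] = [[0, 0], [12, 0]]
[t2, [[t3, t5], [t4, t1]]] = [[-12, 0], [24, 12]]


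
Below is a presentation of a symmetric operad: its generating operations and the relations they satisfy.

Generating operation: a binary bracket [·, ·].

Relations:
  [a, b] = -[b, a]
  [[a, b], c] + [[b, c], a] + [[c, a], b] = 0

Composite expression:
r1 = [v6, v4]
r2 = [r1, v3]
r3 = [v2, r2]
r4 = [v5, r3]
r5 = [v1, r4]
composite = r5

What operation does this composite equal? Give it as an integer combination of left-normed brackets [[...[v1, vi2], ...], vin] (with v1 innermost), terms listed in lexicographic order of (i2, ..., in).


-[[[[[v1, v2], v3], v4], v6], v5] + [[[[[v1, v2], v3], v6], v4], v5] + [[[[[v1, v2], v4], v6], v3], v5] - [[[[[v1, v2], v6], v4], v3], v5] + [[[[[v1, v3], v4], v6], v2], v5] - [[[[[v1, v3], v6], v4], v2], v5] - [[[[[v1, v4], v6], v3], v2], v5] + [[[[[v1, v5], v2], v3], v4], v6] - [[[[[v1, v5], v2], v3], v6], v4] - [[[[[v1, v5], v2], v4], v6], v3] + [[[[[v1, v5], v2], v6], v4], v3] - [[[[[v1, v5], v3], v4], v6], v2] + [[[[[v1, v5], v3], v6], v4], v2] + [[[[[v1, v5], v4], v6], v3], v2] - [[[[[v1, v5], v6], v4], v3], v2] + [[[[[v1, v6], v4], v3], v2], v5]


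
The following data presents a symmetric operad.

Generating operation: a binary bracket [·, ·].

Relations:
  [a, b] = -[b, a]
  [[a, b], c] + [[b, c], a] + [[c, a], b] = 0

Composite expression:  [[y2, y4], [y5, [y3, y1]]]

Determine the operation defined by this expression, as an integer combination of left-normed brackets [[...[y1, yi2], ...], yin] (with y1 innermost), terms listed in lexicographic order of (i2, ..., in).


-[[[[y1, y3], y5], y2], y4] + [[[[y1, y3], y5], y4], y2]

Left-normed coefficients sit on the y1-initial expansion words.
Composite bracket: [[y2, y4], [y5, [y3, y1]]]
Under [a, b] = ab - ba we get 16 signed associative words (2^4 = 16).
Keep just the words that open with y1:
  y1y3y5y2y4 (sign -1) contributes -[[[[y1, y3], y5], y2], y4]
  y1y3y5y4y2 (sign +1) contributes +[[[[y1, y3], y5], y4], y2]


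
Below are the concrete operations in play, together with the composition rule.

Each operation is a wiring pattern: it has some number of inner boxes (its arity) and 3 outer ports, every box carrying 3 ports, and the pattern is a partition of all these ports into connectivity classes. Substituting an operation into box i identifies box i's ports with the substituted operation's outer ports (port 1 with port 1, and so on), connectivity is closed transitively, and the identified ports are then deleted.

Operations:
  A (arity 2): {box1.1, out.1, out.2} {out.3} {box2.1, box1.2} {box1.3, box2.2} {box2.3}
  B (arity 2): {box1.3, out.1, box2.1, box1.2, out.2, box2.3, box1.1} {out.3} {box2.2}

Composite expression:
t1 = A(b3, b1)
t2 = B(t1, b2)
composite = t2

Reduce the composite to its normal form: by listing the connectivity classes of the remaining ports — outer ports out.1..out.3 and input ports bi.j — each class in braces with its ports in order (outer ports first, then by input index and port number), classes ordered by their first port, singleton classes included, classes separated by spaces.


Reachability decides: close wires over B-identified ports.
the subtree at A composes to {out.1, out.2, b3.1} {out.3} {b1.1, b3.2} {b1.2, b3.3} {b1.3} on (b3, b1); out.j = own outer ports
the subtree at B composes to {out.1, out.2, b2.1, b2.3, b3.1} {out.3} {b1.1, b3.2} {b1.2, b3.3} {b1.3} {b2.2} on (b3, b1, b2); out.j = own outer ports

{out.1, out.2, b2.1, b2.3, b3.1} {out.3} {b1.1, b3.2} {b1.2, b3.3} {b1.3} {b2.2}


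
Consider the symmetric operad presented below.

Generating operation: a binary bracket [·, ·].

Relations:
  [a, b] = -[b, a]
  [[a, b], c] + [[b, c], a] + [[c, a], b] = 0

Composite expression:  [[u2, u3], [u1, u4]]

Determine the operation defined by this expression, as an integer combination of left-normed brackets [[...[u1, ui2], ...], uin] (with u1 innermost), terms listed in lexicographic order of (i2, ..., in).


A multilinear Lie element is pinned by u1-initial words (u1 innermost).
Composite bracket: [[u2, u3], [u1, u4]]
Expanding via [a, b] = ab - ba: 8 signed words (2^3 = 8).
Only words starting with u1 matter:
  word u1u4u2u3 has sign -1, contributing -[[[u1, u4], u2], u3]
  word u1u4u3u2 has sign +1, contributing +[[[u1, u4], u3], u2]

-[[[u1, u4], u2], u3] + [[[u1, u4], u3], u2]


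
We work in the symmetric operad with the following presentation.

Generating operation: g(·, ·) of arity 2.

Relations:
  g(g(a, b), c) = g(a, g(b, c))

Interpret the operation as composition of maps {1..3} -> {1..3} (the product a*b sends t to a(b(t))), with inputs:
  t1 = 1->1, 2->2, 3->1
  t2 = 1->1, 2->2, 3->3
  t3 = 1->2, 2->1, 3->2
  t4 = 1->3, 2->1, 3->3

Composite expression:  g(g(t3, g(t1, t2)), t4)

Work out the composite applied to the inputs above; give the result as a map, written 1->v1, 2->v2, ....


1->2, 2->2, 3->2

g(t1, t2) = 1->1, 2->2, 3->1
g(t3, g(t1, t2)) = 1->2, 2->1, 3->2
g(g(t3, g(t1, t2)), t4) = 1->2, 2->2, 3->2


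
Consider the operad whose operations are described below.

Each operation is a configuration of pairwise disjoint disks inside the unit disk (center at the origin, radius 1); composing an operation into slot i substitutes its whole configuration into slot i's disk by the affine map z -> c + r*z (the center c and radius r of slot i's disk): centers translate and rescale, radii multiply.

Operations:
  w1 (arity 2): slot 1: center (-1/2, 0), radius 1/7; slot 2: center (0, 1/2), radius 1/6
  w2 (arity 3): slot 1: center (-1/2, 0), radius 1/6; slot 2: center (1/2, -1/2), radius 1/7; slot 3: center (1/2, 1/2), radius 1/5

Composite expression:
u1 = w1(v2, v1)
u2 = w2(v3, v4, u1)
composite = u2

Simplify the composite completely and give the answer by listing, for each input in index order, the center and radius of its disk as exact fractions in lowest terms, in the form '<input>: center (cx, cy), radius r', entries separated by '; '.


v1: center (1/2, 3/5), radius 1/30; v2: center (2/5, 1/2), radius 1/35; v3: center (-1/2, 0), radius 1/6; v4: center (1/2, -1/2), radius 1/7

Follow each v-input down from w2: c' goes to c + r*c', radius to r*r'.
v3 passes through 1 substitution, ending at center (-1/2, 0), radius 1/6
v4 passes through 1 substitution, ending at center (1/2, -1/2), radius 1/7
v2 passes through 2 substitutions, ending at center (2/5, 1/2), radius 1/35
v1 passes through 2 substitutions, ending at center (1/2, 3/5), radius 1/30


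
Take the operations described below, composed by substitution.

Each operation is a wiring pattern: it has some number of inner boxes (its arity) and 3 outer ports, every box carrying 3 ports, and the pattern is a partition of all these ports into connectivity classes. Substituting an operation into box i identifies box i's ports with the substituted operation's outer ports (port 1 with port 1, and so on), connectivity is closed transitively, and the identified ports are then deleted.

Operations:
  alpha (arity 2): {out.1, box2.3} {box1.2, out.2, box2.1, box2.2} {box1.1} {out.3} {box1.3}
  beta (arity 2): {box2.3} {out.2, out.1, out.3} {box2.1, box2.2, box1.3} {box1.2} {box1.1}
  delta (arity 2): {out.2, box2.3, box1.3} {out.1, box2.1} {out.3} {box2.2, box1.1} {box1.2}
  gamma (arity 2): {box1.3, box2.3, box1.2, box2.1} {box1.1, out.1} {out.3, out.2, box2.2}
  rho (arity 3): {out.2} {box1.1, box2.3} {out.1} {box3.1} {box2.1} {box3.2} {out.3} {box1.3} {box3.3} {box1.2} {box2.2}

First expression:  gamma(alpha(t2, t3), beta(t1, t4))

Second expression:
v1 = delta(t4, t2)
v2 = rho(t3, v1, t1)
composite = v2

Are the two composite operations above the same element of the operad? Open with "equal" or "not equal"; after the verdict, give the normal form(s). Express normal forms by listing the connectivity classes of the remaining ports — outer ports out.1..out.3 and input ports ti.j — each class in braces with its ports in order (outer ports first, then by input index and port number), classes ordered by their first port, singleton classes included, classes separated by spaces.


not equal; first: {out.1, t3.3} {out.2, out.3, t2.2, t3.1, t3.2} {t1.1} {t1.2} {t1.3, t4.1, t4.2} {t2.1} {t2.3} {t4.3}; second: {out.1} {out.2} {out.3} {t1.1} {t1.2} {t1.3} {t2.1} {t2.2, t4.1} {t2.3, t4.3} {t3.1} {t3.2} {t3.3} {t4.2}

Reducing the first expression gives {out.1, t3.3} {out.2, out.3, t2.2, t3.1, t3.2} {t1.1} {t1.2} {t1.3, t4.1, t4.2} {t2.1} {t2.3} {t4.3}
Reducing the second expression gives {out.1} {out.2} {out.3} {t1.1} {t1.2} {t1.3} {t2.1} {t2.2, t4.1} {t2.3, t4.3} {t3.1} {t3.2} {t3.3} {t4.2}
Different reductions; not equal.


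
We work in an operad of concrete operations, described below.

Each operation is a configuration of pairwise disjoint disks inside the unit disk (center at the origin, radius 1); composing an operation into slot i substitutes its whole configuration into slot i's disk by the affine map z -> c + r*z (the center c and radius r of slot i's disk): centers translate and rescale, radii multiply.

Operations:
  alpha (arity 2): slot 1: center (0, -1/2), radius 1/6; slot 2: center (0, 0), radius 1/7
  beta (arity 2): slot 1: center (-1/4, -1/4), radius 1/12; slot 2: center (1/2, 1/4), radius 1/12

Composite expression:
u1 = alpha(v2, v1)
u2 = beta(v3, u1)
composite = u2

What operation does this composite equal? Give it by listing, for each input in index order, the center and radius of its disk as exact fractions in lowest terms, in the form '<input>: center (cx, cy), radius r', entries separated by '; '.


v1: center (1/2, 1/4), radius 1/84; v2: center (1/2, 5/24), radius 1/72; v3: center (-1/4, -1/4), radius 1/12

Only the slot chain above each v matters under beta; compose those maps.
v3 passes through 1 substitution, ending at center (-1/4, -1/4), radius 1/12
v2 passes through 2 substitutions, ending at center (1/2, 5/24), radius 1/72
v1 passes through 2 substitutions, ending at center (1/2, 1/4), radius 1/84


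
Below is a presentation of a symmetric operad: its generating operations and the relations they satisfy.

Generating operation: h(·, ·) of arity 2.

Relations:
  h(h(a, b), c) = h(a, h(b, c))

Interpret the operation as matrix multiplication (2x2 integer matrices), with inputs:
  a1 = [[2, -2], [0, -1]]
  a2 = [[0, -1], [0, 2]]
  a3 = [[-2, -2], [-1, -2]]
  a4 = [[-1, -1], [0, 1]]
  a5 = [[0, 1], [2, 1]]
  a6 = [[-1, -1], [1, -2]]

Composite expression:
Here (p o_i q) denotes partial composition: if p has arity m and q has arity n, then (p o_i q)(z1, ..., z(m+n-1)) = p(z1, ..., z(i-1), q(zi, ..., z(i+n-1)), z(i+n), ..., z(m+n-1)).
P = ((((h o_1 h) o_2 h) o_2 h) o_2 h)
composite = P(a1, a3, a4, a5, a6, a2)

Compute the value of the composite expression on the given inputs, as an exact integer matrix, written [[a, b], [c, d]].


[[0, -24], [0, -2]]


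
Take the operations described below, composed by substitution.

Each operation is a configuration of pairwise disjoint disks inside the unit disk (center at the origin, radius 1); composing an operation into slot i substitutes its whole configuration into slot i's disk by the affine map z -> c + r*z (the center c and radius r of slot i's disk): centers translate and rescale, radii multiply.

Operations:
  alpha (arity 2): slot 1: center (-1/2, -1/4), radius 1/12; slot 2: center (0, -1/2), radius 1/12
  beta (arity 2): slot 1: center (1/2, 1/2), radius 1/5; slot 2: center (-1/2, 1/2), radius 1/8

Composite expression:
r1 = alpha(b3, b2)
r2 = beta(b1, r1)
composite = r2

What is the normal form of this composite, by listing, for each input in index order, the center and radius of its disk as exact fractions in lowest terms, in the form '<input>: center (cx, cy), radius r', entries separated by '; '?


b1: center (1/2, 1/2), radius 1/5; b2: center (-1/2, 7/16), radius 1/96; b3: center (-9/16, 15/32), radius 1/96

Below beta, radii multiply path by path; the b-disk centers shift.
tracing b1 down its 1-map path: center (1/2, 1/2), radius 1/5
tracing b3 down its 2-map path: center (-9/16, 15/32), radius 1/96
tracing b2 down its 2-map path: center (-1/2, 7/16), radius 1/96
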